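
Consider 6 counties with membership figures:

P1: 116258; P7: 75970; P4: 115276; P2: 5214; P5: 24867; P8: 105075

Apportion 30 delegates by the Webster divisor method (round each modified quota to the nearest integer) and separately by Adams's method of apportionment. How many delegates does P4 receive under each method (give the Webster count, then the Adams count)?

Webster: P1 8, P7 5, P4 8, P2 0, P5 2, P8 7.
Adams: P1 8, P7 5, P4 7, P2 1, P5 2, P8 7.
P4 gets 8 under Webster and 7 under Adams.

8 and 7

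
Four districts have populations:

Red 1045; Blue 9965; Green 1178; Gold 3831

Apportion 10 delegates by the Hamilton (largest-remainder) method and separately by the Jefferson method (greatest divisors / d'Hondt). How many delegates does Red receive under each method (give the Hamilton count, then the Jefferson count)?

Hamilton: Red 1, Blue 6, Green 1, Gold 2.
Jefferson: Red 0, Blue 7, Green 0, Gold 3.
Red gets 1 under Hamilton and 0 under Jefferson.

1 and 0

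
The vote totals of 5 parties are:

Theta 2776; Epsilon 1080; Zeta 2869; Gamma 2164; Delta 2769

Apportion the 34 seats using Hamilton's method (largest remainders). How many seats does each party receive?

Theta=8; Epsilon=3; Zeta=9; Gamma=6; Delta=8

The standard divisor is 11658/34 ≈ 342.882.
Standard quotas: Theta 8.096, Epsilon 3.150, Zeta 8.367, Gamma 6.311, Delta 8.076.
Lower quotas: Theta 8, Epsilon 3, Zeta 8, Gamma 6, Delta 8 (sum 33, leaving 1 seat).
Remainders in descending order: Zeta 0.367, Gamma 0.311, Epsilon 0.150, Theta 0.096, Delta 0.076.
Largest remainder: Zeta receives the extra seat.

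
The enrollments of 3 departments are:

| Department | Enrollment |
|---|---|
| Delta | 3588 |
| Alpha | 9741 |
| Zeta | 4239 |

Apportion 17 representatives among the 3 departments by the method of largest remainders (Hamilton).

Delta 4; Alpha 9; Zeta 4

Standard divisor: 17568 ÷ 17 ≈ 1033.412.
Standard quotas: Delta 3.4720, Alpha 9.4261, Zeta 4.1019.
Lower quotas: Delta 3, Alpha 9, Zeta 4 (sum 16, leaving 1 seat).
Remainders in descending order: Delta 0.4720, Alpha 0.4261, Zeta 0.1019.
The surplus seat goes to Delta.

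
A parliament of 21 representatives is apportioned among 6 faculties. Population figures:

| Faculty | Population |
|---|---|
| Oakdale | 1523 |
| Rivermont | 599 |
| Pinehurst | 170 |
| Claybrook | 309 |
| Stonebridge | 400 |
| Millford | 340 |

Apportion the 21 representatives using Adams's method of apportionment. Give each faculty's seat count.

Oakdale 9; Rivermont 4; Pinehurst 1; Claybrook 2; Stonebridge 3; Millford 2

Standard divisor 3341/21 ≈ 159.095; standard quotas: Oakdale 9.573, Rivermont 3.765, Pinehurst 1.069, Claybrook 1.942, Stonebridge 2.514, Millford 2.137.
Rounding up gives 10, 4, 2, 2, 3, 3 = 24 seats, so the divisor must be adjusted.
With modified divisor 180: modified quotas Oakdale 8.461, Rivermont 3.328, Pinehurst 0.944, Claybrook 1.717, Stonebridge 2.222, Millford 1.889.
Rounding up: Oakdale 9, Rivermont 4, Pinehurst 1, Claybrook 2, Stonebridge 3, Millford 2 (total 21).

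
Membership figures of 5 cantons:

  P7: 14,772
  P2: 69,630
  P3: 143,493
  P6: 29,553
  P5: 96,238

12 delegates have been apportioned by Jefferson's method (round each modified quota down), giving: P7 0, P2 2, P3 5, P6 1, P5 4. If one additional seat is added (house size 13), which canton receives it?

P3

Priority for the next seat is population ÷ (current seats + 1).
Priorities: P7 14772.000, P2 23210.000, P3 23915.500, P6 14776.500, P5 19247.600.
Highest priority: P3.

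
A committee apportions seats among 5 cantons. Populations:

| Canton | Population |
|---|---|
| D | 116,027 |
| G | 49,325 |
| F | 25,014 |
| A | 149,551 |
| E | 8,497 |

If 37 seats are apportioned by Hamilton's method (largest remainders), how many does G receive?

5

The standard divisor is 348414/37 ≈ 9416.595.
Standard quotas: D 12.3215, G 5.2381, F 2.6564, A 15.8816, E 0.9023.
Lower quotas: D 12, G 5, F 2, A 15, E 0 (sum 34, leaving 3 seats).
Remainders in descending order: E 0.9023, A 0.8816, F 0.6564, D 0.3215, G 0.2381.
The surplus seats go to E, A, F.
G receives 5.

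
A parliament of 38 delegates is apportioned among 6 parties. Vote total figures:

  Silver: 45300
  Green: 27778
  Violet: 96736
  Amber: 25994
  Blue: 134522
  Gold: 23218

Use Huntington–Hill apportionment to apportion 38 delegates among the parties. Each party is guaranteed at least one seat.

With divisor 9381: modified quotas Silver 4.829, Green 2.961, Violet 10.312, Amber 2.771, Blue 14.340, Gold 2.475.
Geometric-mean thresholds: Silver √(4·5)=4.472, Green √(2·3)=2.449, Violet √(10·11)=10.488, Amber √(2·3)=2.449, Blue √(14·15)=14.491, Gold √(2·3)=2.449.
Each quota rounded against its threshold gives Silver 5, Green 3, Violet 10, Amber 3, Blue 14, Gold 3 (total 38).

Silver: 5, Green: 3, Violet: 10, Amber: 3, Blue: 14, Gold: 3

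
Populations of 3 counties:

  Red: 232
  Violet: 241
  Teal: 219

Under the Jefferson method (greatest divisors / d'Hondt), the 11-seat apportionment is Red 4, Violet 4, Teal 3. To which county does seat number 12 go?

Teal

Priority for the next seat is population ÷ (current seats + 1).
Priorities: Red 46.400, Violet 48.200, Teal 54.750.
Highest priority: Teal.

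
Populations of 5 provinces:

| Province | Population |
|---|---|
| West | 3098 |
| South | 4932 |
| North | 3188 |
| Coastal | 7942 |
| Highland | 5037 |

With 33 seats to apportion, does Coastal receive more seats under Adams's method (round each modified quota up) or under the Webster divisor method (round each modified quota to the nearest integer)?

Adams: West 4, South 7, North 5, Coastal 10, Highland 7.
Webster: West 4, South 7, North 4, Coastal 11, Highland 7.
Coastal gets 10 under Adams and 11 under Webster.

Webster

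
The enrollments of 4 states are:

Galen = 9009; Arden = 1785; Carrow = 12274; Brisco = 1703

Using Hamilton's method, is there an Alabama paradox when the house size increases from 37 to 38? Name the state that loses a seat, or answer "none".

At 37 seats: Galen 13, Arden 3, Carrow 18, Brisco 3.
At 38 seats: Galen 14, Arden 3, Carrow 19, Brisco 2.
Brisco drops from 3 to 2.

Brisco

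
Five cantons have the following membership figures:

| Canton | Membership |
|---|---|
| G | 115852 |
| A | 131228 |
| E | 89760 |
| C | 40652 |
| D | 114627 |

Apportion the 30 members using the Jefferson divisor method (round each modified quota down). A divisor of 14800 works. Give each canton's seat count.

With modified divisor 14800: modified quotas G 7.828, A 8.867, E 6.065, C 2.747, D 7.745.
Rounding down: G 7, A 8, E 6, C 2, D 7 (total 30).

G 7, A 8, E 6, C 2, D 7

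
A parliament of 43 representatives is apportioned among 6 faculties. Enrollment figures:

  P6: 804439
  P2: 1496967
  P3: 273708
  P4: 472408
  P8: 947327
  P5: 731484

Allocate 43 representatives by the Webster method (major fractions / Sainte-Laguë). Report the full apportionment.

P6=7, P2=14, P3=2, P4=4, P8=9, P5=7

Standard divisor 4726333/43 ≈ 109914.721; standard quotas: P6 7.319, P2 13.619, P3 2.490, P4 4.298, P8 8.619, P5 6.655.
Rounding to the nearest integer gives P6 7, P2 14, P3 2, P4 4, P8 9, P5 7 — total 43, matching the house size, so no adjustment is needed.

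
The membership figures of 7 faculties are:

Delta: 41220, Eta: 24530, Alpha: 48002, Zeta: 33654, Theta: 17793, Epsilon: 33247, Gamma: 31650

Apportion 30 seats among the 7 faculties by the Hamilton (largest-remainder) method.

Delta 6; Eta 3; Alpha 6; Zeta 5; Theta 2; Epsilon 4; Gamma 4

The standard divisor is 230096/30 ≈ 7669.867.
Standard quotas: Delta 5.3743, Eta 3.1982, Alpha 6.2585, Zeta 4.3878, Theta 2.3199, Epsilon 4.3348, Gamma 4.1265.
Lower quotas: Delta 5, Eta 3, Alpha 6, Zeta 4, Theta 2, Epsilon 4, Gamma 4 (sum 28, leaving 2 seats).
Remainders in descending order: Zeta 0.3878, Delta 0.3743, Epsilon 0.3348, Theta 0.3199, Alpha 0.2585, Eta 0.1982, Gamma 0.1265.
Largest remainders: Zeta, Delta receive the extra seats.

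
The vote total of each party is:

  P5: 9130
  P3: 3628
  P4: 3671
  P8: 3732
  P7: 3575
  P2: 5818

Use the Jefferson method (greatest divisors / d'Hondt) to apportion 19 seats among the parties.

P5 7; P3 2; P4 2; P8 2; P7 2; P2 4

Standard divisor 29554/19 ≈ 1555.474; standard quotas: P5 5.870, P3 2.332, P4 2.360, P8 2.399, P7 2.298, P2 3.740.
Rounding down gives 5, 2, 2, 2, 2, 3 = 16 seats, so the divisor must be adjusted.
With modified divisor 1300: modified quotas P5 7.023, P3 2.791, P4 2.824, P8 2.871, P7 2.750, P2 4.475.
Rounding down: P5 7, P3 2, P4 2, P8 2, P7 2, P2 4 (total 19).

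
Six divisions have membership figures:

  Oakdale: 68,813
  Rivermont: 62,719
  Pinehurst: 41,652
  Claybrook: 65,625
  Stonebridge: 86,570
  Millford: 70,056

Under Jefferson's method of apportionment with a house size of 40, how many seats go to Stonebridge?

Standard divisor 395435/40 ≈ 9885.875; standard quotas: Oakdale 6.961, Rivermont 6.344, Pinehurst 4.213, Claybrook 6.638, Stonebridge 8.757, Millford 7.086.
Rounding down gives 6, 6, 4, 6, 8, 7 = 37 seats, so the divisor must be adjusted.
With modified divisor 9200: modified quotas Oakdale 7.480, Rivermont 6.817, Pinehurst 4.527, Claybrook 7.133, Stonebridge 9.410, Millford 7.615.
Rounding down: Oakdale 7, Rivermont 6, Pinehurst 4, Claybrook 7, Stonebridge 9, Millford 7 (total 40).
Stonebridge receives 9.

9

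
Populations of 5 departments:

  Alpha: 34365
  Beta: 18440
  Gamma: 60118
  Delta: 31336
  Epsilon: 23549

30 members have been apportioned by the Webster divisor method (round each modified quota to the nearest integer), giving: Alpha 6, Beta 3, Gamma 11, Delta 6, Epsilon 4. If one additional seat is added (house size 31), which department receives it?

Priority for the next seat is population ÷ (current seats + 0.5).
Priorities: Alpha 5286.923, Beta 5268.571, Gamma 5227.652, Delta 4820.923, Epsilon 5233.111.
Highest priority: Alpha.

Alpha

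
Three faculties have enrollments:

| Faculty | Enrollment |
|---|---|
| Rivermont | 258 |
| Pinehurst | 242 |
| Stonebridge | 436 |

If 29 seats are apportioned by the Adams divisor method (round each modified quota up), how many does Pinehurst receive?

Standard divisor 936/29 ≈ 32.276; standard quotas: Rivermont 7.994, Pinehurst 7.498, Stonebridge 13.509.
Rounding up gives 8, 8, 14 = 30 seats, so the divisor must be adjusted.
With modified divisor 34: modified quotas Rivermont 7.588, Pinehurst 7.118, Stonebridge 12.824.
Rounding up: Rivermont 8, Pinehurst 8, Stonebridge 13 (total 29).
Pinehurst receives 8.

8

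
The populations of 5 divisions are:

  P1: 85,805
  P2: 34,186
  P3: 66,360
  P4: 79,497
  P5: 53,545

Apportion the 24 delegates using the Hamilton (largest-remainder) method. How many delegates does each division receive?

P1: 6; P2: 3; P3: 5; P4: 6; P5: 4

Total 319393; standard divisor 319393/24 ≈ 13308.042.
Standard quotas: P1 6.4476, P2 2.5688, P3 4.9865, P4 5.9736, P5 4.0235.
Lower quotas: P1 6, P2 2, P3 4, P4 5, P5 4 (sum 21, leaving 3 seats).
Remainders in descending order: P3 0.9865, P4 0.9736, P2 0.5688, P1 0.4476, P5 0.0235.
Largest remainders: P3, P4, P2 receive the extra seats.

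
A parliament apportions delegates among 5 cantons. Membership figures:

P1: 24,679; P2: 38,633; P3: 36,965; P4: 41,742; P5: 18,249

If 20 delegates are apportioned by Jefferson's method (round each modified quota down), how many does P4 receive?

5

Standard divisor 160268/20 ≈ 8013.4; standard quotas: P1 3.080, P2 4.821, P3 4.613, P4 5.209, P5 2.277.
Rounding down gives 3, 4, 4, 5, 2 = 18 seats, so the divisor must be adjusted.
With modified divisor 7200: modified quotas P1 3.428, P2 5.366, P3 5.134, P4 5.798, P5 2.535.
Rounding down: P1 3, P2 5, P3 5, P4 5, P5 2 (total 20).
P4 receives 5.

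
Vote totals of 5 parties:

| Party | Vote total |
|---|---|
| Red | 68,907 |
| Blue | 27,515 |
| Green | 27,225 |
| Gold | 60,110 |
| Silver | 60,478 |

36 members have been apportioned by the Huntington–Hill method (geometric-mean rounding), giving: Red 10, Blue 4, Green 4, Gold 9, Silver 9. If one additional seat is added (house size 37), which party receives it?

Red

Priority for the next seat is population ÷ (√(s·(s+1))).
Priorities: Red 6570.025, Blue 6152.541, Green 6087.695, Gold 6336.150, Silver 6374.941.
Highest priority: Red.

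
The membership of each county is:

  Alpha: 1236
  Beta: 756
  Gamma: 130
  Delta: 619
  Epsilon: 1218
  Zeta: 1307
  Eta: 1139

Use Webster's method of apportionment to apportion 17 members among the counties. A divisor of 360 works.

With modified divisor 360: modified quotas Alpha 3.433, Beta 2.100, Gamma 0.361, Delta 1.719, Epsilon 3.383, Zeta 3.631, Eta 3.164.
Rounding to the nearest integer: Alpha 3, Beta 2, Gamma 0, Delta 2, Epsilon 3, Zeta 4, Eta 3 (total 17).

Alpha: 3, Beta: 2, Gamma: 0, Delta: 2, Epsilon: 3, Zeta: 4, Eta: 3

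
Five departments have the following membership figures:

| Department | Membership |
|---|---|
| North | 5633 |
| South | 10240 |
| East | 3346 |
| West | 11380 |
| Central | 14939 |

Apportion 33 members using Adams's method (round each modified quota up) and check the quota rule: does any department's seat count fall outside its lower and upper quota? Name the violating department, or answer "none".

none

Standard quotas: North 4.082, South 7.421, East 2.425, West 8.247, Central 10.826.
Adams allocation: North 4, South 7, East 3, West 8, Central 11.
Every allocation lies between the lower and upper quota.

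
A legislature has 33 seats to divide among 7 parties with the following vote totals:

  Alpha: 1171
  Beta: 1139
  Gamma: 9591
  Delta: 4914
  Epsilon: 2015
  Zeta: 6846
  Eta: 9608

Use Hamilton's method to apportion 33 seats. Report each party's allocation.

Standard divisor: 35284 ÷ 33 ≈ 1069.212.
Standard quotas: Alpha 1.0952, Beta 1.0653, Gamma 8.9702, Delta 4.5959, Epsilon 1.8846, Zeta 6.4028, Eta 8.9861.
Lower quotas: Alpha 1, Beta 1, Gamma 8, Delta 4, Epsilon 1, Zeta 6, Eta 8 (sum 29, leaving 4 seats).
Remainders in descending order: Eta 0.9861, Gamma 0.9702, Epsilon 0.8846, Delta 0.5959, Zeta 0.4028, Alpha 0.0952, Beta 0.0653.
The surplus seats go to Eta, Gamma, Epsilon, Delta.

Alpha: 1; Beta: 1; Gamma: 9; Delta: 5; Epsilon: 2; Zeta: 6; Eta: 9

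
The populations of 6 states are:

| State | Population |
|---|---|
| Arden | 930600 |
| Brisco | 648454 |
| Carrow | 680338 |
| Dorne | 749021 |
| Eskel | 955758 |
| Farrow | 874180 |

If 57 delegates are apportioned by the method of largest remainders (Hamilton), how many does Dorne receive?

Total 4838351; standard divisor 4838351/57 ≈ 84883.351.
Standard quotas: Arden 10.9633, Brisco 7.6394, Carrow 8.0150, Dorne 8.8241, Eskel 11.2597, Farrow 10.2986.
Lower quotas: Arden 10, Brisco 7, Carrow 8, Dorne 8, Eskel 11, Farrow 10 (sum 54, leaving 3 seats).
Remainders in descending order: Arden 0.9633, Dorne 0.8241, Brisco 0.6394, Farrow 0.2986, Eskel 0.2597, Carrow 0.0150.
Largest remainders: Arden, Dorne, Brisco receive the extra seats.
Dorne receives 9.

9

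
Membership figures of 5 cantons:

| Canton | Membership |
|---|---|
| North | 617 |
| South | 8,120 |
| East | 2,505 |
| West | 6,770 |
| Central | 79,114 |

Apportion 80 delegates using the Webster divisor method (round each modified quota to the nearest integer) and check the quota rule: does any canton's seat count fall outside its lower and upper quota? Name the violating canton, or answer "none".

Standard quotas: North 0.508, South 6.688, East 2.063, West 5.576, Central 65.164.
Webster allocation: North 1, South 7, East 2, West 6, Central 64.
Central has quota 65.164 (lower 65, upper 66) but receives 64 — outside the quota interval.

Central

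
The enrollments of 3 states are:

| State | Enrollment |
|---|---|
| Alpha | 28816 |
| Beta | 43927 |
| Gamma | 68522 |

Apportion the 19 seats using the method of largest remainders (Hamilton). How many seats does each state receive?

Standard divisor: 141265 ÷ 19 = 7435.
Standard quotas: Alpha 3.8757, Beta 5.9081, Gamma 9.2161.
Lower quotas: Alpha 3, Beta 5, Gamma 9 (sum 17, leaving 2 seats).
Remainders in descending order: Beta 0.9081, Alpha 0.8757, Gamma 0.2161.
The surplus seats go to Beta, Alpha.

Alpha 4, Beta 6, Gamma 9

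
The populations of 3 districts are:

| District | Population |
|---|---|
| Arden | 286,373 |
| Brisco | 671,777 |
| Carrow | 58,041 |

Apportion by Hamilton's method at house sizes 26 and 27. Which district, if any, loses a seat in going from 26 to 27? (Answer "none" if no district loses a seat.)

Carrow

At 26 seats: Arden 7, Brisco 17, Carrow 2.
At 27 seats: Arden 8, Brisco 18, Carrow 1.
Carrow drops from 2 to 1.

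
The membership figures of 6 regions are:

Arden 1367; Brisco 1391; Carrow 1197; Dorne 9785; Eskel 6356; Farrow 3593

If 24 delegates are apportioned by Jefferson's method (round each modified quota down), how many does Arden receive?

1

Standard divisor 23689/24 ≈ 987.042; standard quotas: Arden 1.385, Brisco 1.409, Carrow 1.213, Dorne 9.913, Eskel 6.439, Farrow 3.640.
Rounding down gives 1, 1, 1, 9, 6, 3 = 21 seats, so the divisor must be adjusted.
With modified divisor 892.16: modified quotas Arden 1.532, Brisco 1.559, Carrow 1.342, Dorne 10.968, Eskel 7.124, Farrow 4.027.
Rounding down: Arden 1, Brisco 1, Carrow 1, Dorne 10, Eskel 7, Farrow 4 (total 24).
Arden receives 1.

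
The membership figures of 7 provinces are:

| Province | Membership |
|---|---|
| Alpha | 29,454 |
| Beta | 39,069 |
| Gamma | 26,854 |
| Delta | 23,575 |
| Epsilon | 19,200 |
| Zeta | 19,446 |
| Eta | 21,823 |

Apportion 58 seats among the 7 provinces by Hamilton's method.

Standard divisor: 179421 ÷ 58 ≈ 3093.466.
Standard quotas: Alpha 9.5214, Beta 12.6295, Gamma 8.6809, Delta 7.6209, Epsilon 6.2066, Zeta 6.2862, Eta 7.0545.
Lower quotas: Alpha 9, Beta 12, Gamma 8, Delta 7, Epsilon 6, Zeta 6, Eta 7 (sum 55, leaving 3 seats).
Remainders in descending order: Gamma 0.6809, Beta 0.6295, Delta 0.6209, Alpha 0.5214, Zeta 0.2862, Epsilon 0.2066, Eta 0.0545.
Largest remainders: Gamma, Beta, Delta receive the extra seats.

Alpha=9; Beta=13; Gamma=9; Delta=8; Epsilon=6; Zeta=6; Eta=7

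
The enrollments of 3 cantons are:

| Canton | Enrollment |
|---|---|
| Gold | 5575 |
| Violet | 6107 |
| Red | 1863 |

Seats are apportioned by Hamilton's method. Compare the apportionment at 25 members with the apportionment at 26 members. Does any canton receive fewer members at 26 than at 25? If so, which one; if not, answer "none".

Red

At 25 seats: Gold 10, Violet 11, Red 4.
At 26 seats: Gold 11, Violet 12, Red 3.
Red drops from 4 to 3.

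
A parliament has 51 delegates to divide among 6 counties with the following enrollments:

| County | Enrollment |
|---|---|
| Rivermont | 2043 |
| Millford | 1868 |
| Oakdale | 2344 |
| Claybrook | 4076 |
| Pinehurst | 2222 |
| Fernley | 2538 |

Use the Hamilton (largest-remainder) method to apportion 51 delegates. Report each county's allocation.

The standard divisor is 15091/51 ≈ 295.902.
Standard quotas: Rivermont 6.904, Millford 6.313, Oakdale 7.922, Claybrook 13.775, Pinehurst 7.509, Fernley 8.577.
Lower quotas: Rivermont 6, Millford 6, Oakdale 7, Claybrook 13, Pinehurst 7, Fernley 8 (sum 47, leaving 4 seats).
Remainders in descending order: Oakdale 0.922, Rivermont 0.904, Claybrook 0.775, Fernley 0.577, Pinehurst 0.509, Millford 0.313.
Largest remainders: Oakdale, Rivermont, Claybrook, Fernley receive the extra seats.

Rivermont: 7, Millford: 6, Oakdale: 8, Claybrook: 14, Pinehurst: 7, Fernley: 9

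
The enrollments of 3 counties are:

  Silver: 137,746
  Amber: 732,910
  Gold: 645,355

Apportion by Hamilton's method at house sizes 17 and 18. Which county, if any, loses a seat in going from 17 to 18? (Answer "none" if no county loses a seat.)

At 17 seats: Silver 2, Amber 8, Gold 7.
At 18 seats: Silver 1, Amber 9, Gold 8.
Silver drops from 2 to 1.

Silver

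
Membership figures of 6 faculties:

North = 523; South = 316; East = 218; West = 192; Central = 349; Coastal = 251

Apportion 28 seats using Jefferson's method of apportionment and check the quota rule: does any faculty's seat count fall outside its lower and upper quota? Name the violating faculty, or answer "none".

Standard quotas: North 7.920, South 4.785, East 3.301, West 2.908, Central 5.285, Coastal 3.801.
Jefferson allocation: North 8, South 5, East 3, West 3, Central 5, Coastal 4.
Every allocation lies between the lower and upper quota.

none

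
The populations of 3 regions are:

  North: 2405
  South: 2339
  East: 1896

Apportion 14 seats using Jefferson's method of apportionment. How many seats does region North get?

Standard divisor 6640/14 ≈ 474.286; standard quotas: North 5.071, South 4.932, East 3.998.
Rounding down gives 5, 4, 3 = 12 seats, so the divisor must be adjusted.
With modified divisor 430: modified quotas North 5.593, South 5.440, East 4.409.
Rounding down: North 5, South 5, East 4 (total 14).
North receives 5.

5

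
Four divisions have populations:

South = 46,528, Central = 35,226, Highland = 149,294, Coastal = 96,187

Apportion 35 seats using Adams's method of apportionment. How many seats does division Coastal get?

10

Standard divisor 327235/35 ≈ 9349.571; standard quotas: South 4.976, Central 3.768, Highland 15.968, Coastal 10.288.
Rounding up gives 5, 4, 16, 11 = 36 seats, so the divisor must be adjusted.
With modified divisor 9800: modified quotas South 4.748, Central 3.594, Highland 15.234, Coastal 9.815.
Rounding up: South 5, Central 4, Highland 16, Coastal 10 (total 35).
Coastal receives 10.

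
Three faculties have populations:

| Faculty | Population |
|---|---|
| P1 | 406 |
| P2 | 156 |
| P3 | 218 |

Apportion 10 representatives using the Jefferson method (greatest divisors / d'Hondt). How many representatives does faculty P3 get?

3

Standard divisor 780/10 ≈ 78; standard quotas: P1 5.205, P2 2.000, P3 2.795.
Rounding down gives 5, 2, 2 = 9 seats, so the divisor must be adjusted.
With modified divisor 70: modified quotas P1 5.800, P2 2.229, P3 3.114.
Rounding down: P1 5, P2 2, P3 3 (total 10).
P3 receives 3.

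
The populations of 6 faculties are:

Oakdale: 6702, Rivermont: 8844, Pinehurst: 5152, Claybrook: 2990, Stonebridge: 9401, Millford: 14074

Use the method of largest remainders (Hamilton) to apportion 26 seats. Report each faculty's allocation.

Oakdale 4, Rivermont 5, Pinehurst 3, Claybrook 1, Stonebridge 5, Millford 8

Standard divisor: 47163 ÷ 26 ≈ 1813.962.
Standard quotas: Oakdale 3.6947, Rivermont 4.8755, Pinehurst 2.8402, Claybrook 1.6483, Stonebridge 5.1826, Millford 7.7587.
Lower quotas: Oakdale 3, Rivermont 4, Pinehurst 2, Claybrook 1, Stonebridge 5, Millford 7 (sum 22, leaving 4 seats).
Remainders in descending order: Rivermont 0.8755, Pinehurst 0.8402, Millford 0.7587, Oakdale 0.6947, Claybrook 0.6483, Stonebridge 0.1826.
The surplus seats go to Rivermont, Pinehurst, Millford, Oakdale.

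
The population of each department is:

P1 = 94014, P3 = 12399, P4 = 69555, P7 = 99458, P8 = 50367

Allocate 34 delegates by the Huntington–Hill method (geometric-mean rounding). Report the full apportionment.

P1 10; P3 1; P4 7; P7 11; P8 5

With divisor 9389: modified quotas P1 10.013, P3 1.321, P4 7.408, P7 10.593, P8 5.364.
Geometric-mean thresholds: P1 √(10·11)=10.488, P3 √(1·2)=1.414, P4 √(7·8)=7.483, P7 √(10·11)=10.488, P8 √(5·6)=5.477.
Each quota rounded against its threshold gives P1 10, P3 1, P4 7, P7 11, P8 5 (total 34).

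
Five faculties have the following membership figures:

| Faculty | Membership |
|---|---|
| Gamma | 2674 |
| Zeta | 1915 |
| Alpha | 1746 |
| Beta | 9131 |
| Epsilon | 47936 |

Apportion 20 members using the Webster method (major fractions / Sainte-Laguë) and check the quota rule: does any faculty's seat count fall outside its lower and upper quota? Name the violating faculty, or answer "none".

Epsilon

Standard quotas: Gamma 0.844, Zeta 0.604, Alpha 0.551, Beta 2.880, Epsilon 15.121.
Webster allocation: Gamma 1, Zeta 1, Alpha 1, Beta 3, Epsilon 14.
Epsilon has quota 15.121 (lower 15, upper 16) but receives 14 — outside the quota interval.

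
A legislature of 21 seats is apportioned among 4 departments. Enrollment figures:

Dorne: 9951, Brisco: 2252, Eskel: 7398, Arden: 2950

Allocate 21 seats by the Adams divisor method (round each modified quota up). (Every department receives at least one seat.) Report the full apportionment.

Dorne: 9, Brisco: 2, Eskel: 7, Arden: 3

Standard divisor 22551/21 ≈ 1073.857; standard quotas: Dorne 9.267, Brisco 2.097, Eskel 6.889, Arden 2.747.
Rounding up gives 10, 3, 7, 3 = 23 seats, so the divisor must be adjusted.
With modified divisor 1200: modified quotas Dorne 8.293, Brisco 1.877, Eskel 6.165, Arden 2.458.
Rounding up: Dorne 9, Brisco 2, Eskel 7, Arden 3 (total 21).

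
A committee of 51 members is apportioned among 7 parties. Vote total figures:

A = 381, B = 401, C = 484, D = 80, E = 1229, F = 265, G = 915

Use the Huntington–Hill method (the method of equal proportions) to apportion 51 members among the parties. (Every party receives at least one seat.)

With divisor 74: modified quotas A 5.149, B 5.419, C 6.541, D 1.081, E 16.608, F 3.581, G 12.365.
Geometric-mean thresholds: A √(5·6)=5.477, B √(5·6)=5.477, C √(6·7)=6.481, D √(1·2)=1.414, E √(16·17)=16.492, F √(3·4)=3.464, G √(12·13)=12.490.
Each quota rounded against its threshold gives A 5, B 5, C 7, D 1, E 17, F 4, G 12 (total 51).

A 5, B 5, C 7, D 1, E 17, F 4, G 12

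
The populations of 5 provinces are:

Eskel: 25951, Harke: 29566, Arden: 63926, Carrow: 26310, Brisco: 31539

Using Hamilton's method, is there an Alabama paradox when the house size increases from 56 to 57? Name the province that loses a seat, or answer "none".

At 56 seats: Eskel 8, Harke 10, Arden 20, Carrow 8, Brisco 10.
At 57 seats: Eskel 8, Harke 10, Arden 21, Carrow 8, Brisco 10.
No province's allocation decreased.

none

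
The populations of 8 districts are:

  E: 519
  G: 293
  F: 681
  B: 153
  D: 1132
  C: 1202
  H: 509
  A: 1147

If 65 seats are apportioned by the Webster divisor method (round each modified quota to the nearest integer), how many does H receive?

Standard divisor 5636/65 ≈ 86.708; standard quotas: E 5.986, G 3.379, F 7.854, B 1.765, D 13.055, C 13.863, H 5.870, A 13.228.
Rounding to the nearest integer gives E 6, G 3, F 8, B 2, D 13, C 14, H 6, A 13 — total 65, matching the house size, so no adjustment is needed.
H receives 6.

6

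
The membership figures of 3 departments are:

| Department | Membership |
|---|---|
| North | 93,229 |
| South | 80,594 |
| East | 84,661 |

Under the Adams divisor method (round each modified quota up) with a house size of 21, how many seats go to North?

Standard divisor 258484/21 ≈ 12308.762; standard quotas: North 7.574, South 6.548, East 6.878.
Rounding up gives 8, 7, 7 = 22 seats, so the divisor must be adjusted.
With modified divisor 13380: modified quotas North 6.968, South 6.023, East 6.327.
Rounding up: North 7, South 7, East 7 (total 21).
North receives 7.

7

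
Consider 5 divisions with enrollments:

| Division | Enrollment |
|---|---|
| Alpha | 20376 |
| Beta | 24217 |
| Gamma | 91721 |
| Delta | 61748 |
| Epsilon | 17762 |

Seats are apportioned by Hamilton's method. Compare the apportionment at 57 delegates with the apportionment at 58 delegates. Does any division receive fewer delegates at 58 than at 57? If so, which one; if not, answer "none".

At 57 seats: Alpha 5, Beta 7, Gamma 24, Delta 16, Epsilon 5.
At 58 seats: Alpha 5, Beta 6, Gamma 25, Delta 17, Epsilon 5.
Beta drops from 7 to 6.

Beta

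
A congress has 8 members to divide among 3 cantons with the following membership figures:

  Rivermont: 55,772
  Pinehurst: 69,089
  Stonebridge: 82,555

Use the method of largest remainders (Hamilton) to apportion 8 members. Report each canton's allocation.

Rivermont=2, Pinehurst=3, Stonebridge=3

Total 207416; standard divisor 207416/8 = 25927.
Standard quotas: Rivermont 2.1511, Pinehurst 2.6648, Stonebridge 3.1841.
Lower quotas: Rivermont 2, Pinehurst 2, Stonebridge 3 (sum 7, leaving 1 seat).
Remainders in descending order: Pinehurst 0.6648, Stonebridge 0.1841, Rivermont 0.1511.
Largest remainder: Pinehurst receives the extra seat.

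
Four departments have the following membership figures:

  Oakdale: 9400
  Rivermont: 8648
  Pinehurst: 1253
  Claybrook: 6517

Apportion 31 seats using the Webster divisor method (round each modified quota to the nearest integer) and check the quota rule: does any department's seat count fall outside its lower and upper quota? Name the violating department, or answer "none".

Standard quotas: Oakdale 11.287, Rivermont 10.384, Pinehurst 1.504, Claybrook 7.825.
Webster allocation: Oakdale 11, Rivermont 10, Pinehurst 2, Claybrook 8.
Every allocation lies between the lower and upper quota.

none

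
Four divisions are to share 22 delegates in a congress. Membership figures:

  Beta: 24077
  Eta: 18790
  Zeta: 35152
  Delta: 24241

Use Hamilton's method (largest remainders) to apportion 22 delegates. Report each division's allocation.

Beta=5, Eta=4, Zeta=8, Delta=5

The standard divisor is 102260/22 ≈ 4648.182.
Standard quotas: Beta 5.1799, Eta 4.0424, Zeta 7.5625, Delta 5.2152.
Lower quotas: Beta 5, Eta 4, Zeta 7, Delta 5 (sum 21, leaving 1 seat).
Remainders in descending order: Zeta 0.5625, Delta 0.2152, Beta 0.1799, Eta 0.0424.
The surplus seat goes to Zeta.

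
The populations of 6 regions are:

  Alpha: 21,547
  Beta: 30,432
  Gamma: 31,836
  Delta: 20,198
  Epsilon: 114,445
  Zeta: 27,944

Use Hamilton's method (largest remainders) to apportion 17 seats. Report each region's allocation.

Alpha 2, Beta 2, Gamma 2, Delta 1, Epsilon 8, Zeta 2

The standard divisor is 246402/17 ≈ 14494.235.
Standard quotas: Alpha 1.4866, Beta 2.0996, Gamma 2.1965, Delta 1.3935, Epsilon 7.8959, Zeta 1.9279.
Lower quotas: Alpha 1, Beta 2, Gamma 2, Delta 1, Epsilon 7, Zeta 1 (sum 14, leaving 3 seats).
Remainders in descending order: Zeta 0.9279, Epsilon 0.8959, Alpha 0.4866, Delta 0.3935, Gamma 0.1965, Beta 0.0996.
Largest remainders: Zeta, Epsilon, Alpha receive the extra seats.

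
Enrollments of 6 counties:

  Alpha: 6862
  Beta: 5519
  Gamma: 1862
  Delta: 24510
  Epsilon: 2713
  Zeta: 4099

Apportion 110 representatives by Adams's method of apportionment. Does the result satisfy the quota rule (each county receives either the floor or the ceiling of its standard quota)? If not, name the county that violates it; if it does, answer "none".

Delta

Standard quotas: Alpha 16.566, Beta 13.324, Gamma 4.495, Delta 59.170, Epsilon 6.550, Zeta 9.896.
Adams allocation: Alpha 17, Beta 13, Gamma 5, Delta 58, Epsilon 7, Zeta 10.
Delta has quota 59.170 (lower 59, upper 60) but receives 58 — outside the quota interval.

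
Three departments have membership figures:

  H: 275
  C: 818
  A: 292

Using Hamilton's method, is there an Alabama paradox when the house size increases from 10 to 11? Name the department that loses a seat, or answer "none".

At 10 seats: H 2, C 6, A 2.
At 11 seats: H 2, C 7, A 2.
No department's allocation decreased.

none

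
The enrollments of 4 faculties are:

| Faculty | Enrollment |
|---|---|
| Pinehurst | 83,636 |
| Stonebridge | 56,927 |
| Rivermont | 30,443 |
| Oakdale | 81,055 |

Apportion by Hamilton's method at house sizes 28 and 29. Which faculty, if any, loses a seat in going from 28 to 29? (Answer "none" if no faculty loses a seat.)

At 28 seats: Pinehurst 9, Stonebridge 6, Rivermont 4, Oakdale 9.
At 29 seats: Pinehurst 10, Stonebridge 7, Rivermont 3, Oakdale 9.
Rivermont drops from 4 to 3.

Rivermont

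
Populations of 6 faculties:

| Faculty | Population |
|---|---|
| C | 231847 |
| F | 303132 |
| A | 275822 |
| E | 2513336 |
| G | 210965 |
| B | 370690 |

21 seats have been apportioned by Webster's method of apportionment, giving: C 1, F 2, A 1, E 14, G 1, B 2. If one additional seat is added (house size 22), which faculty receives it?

A

Priority for the next seat is population ÷ (current seats + 0.5).
Priorities: C 154564.667, F 121252.800, A 183881.333, E 173333.517, G 140643.333, B 148276.000.
Highest priority: A.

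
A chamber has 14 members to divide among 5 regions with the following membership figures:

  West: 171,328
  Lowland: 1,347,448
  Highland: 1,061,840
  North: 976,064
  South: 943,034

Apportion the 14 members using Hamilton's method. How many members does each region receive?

West 1, Lowland 4, Highland 3, North 3, South 3

The standard divisor is 4499714/14 ≈ 321408.143.
Standard quotas: West 0.5331, Lowland 4.1923, Highland 3.3037, North 3.0368, South 2.9341.
Lower quotas: West 0, Lowland 4, Highland 3, North 3, South 2 (sum 12, leaving 2 seats).
Remainders in descending order: South 0.9341, West 0.5331, Highland 0.3037, Lowland 0.1923, North 0.0368.
Largest remainders: South, West receive the extra seats.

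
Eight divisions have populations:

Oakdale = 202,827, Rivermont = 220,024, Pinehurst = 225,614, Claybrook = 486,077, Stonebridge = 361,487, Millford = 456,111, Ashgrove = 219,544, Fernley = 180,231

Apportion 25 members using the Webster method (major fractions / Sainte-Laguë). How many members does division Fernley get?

Standard divisor 2351915/25 ≈ 94076.6; standard quotas: Oakdale 2.156, Rivermont 2.339, Pinehurst 2.398, Claybrook 5.167, Stonebridge 3.842, Millford 4.848, Ashgrove 2.334, Fernley 1.916.
Rounding to the nearest integer gives 2, 2, 2, 5, 4, 5, 2, 2 = 24 seats, so the divisor must be adjusted.
With modified divisor 89300: modified quotas Oakdale 2.271, Rivermont 2.464, Pinehurst 2.526, Claybrook 5.443, Stonebridge 4.048, Millford 5.108, Ashgrove 2.458, Fernley 2.018.
Rounding to the nearest integer: Oakdale 2, Rivermont 2, Pinehurst 3, Claybrook 5, Stonebridge 4, Millford 5, Ashgrove 2, Fernley 2 (total 25).
Fernley receives 2.

2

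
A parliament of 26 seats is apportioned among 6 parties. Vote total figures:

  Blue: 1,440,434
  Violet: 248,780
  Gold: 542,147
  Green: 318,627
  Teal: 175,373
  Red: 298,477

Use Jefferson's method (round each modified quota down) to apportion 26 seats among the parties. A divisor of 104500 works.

With modified divisor 104500: modified quotas Blue 13.784, Violet 2.381, Gold 5.188, Green 3.049, Teal 1.678, Red 2.856.
Rounding down: Blue 13, Violet 2, Gold 5, Green 3, Teal 1, Red 2 (total 26).

Blue 13, Violet 2, Gold 5, Green 3, Teal 1, Red 2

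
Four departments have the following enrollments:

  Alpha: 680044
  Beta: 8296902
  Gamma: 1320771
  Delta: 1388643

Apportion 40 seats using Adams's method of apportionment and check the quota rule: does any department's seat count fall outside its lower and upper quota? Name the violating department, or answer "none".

Standard quotas: Alpha 2.328, Beta 28.399, Gamma 4.521, Delta 4.753.
Adams allocation: Alpha 3, Beta 27, Gamma 5, Delta 5.
Beta has quota 28.399 (lower 28, upper 29) but receives 27 — outside the quota interval.

Beta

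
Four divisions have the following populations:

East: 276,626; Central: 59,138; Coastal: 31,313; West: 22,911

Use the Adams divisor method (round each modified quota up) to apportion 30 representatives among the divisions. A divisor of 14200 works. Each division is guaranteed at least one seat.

East 20; Central 5; Coastal 3; West 2

With modified divisor 14200: modified quotas East 19.481, Central 4.165, Coastal 2.205, West 1.613.
Rounding up: East 20, Central 5, Coastal 3, West 2 (total 30).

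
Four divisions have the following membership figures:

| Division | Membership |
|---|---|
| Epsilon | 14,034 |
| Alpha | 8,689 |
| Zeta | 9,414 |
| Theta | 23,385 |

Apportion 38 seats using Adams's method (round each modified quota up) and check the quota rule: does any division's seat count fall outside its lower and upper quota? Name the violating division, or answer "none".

Standard quotas: Epsilon 9.605, Alpha 5.947, Zeta 6.443, Theta 16.005.
Adams allocation: Epsilon 10, Alpha 6, Zeta 7, Theta 15.
Theta has quota 16.005 (lower 16, upper 17) but receives 15 — outside the quota interval.

Theta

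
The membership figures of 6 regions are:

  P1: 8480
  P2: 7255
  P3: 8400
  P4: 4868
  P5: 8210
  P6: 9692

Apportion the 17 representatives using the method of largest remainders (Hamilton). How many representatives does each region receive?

Standard divisor: 46905 ÷ 17 ≈ 2759.118.
Standard quotas: P1 3.0734, P2 2.6295, P3 3.0445, P4 1.7643, P5 2.9756, P6 3.5127.
Lower quotas: P1 3, P2 2, P3 3, P4 1, P5 2, P6 3 (sum 14, leaving 3 seats).
Remainders in descending order: P5 0.9756, P4 0.7643, P2 0.6295, P6 0.5127, P1 0.0734, P3 0.0445.
Largest remainders: P5, P4, P2 receive the extra seats.

P1 3, P2 3, P3 3, P4 2, P5 3, P6 3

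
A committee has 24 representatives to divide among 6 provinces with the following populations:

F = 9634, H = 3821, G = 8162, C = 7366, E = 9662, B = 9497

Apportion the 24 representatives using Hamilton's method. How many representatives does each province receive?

F 5, H 2, G 4, C 3, E 5, B 5

Total 48142; standard divisor 48142/24 ≈ 2005.917.
Standard quotas: F 4.8028, H 1.9049, G 4.0690, C 3.6721, E 4.8168, B 4.7345.
Lower quotas: F 4, H 1, G 4, C 3, E 4, B 4 (sum 20, leaving 4 seats).
Remainders in descending order: H 0.9049, E 0.8168, F 0.8028, B 0.7345, C 0.6721, G 0.0690.
Largest remainders: H, E, F, B receive the extra seats.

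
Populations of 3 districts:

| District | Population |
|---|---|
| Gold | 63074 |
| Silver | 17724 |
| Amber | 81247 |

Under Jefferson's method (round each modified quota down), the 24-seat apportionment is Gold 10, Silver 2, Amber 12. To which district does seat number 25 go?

Amber

Priority for the next seat is population ÷ (current seats + 1).
Priorities: Gold 5734.000, Silver 5908.000, Amber 6249.769.
Highest priority: Amber.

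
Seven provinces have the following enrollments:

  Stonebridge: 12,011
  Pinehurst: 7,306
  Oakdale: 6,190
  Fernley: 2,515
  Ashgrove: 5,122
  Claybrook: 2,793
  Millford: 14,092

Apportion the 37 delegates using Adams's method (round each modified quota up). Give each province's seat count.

Standard divisor 50029/37 ≈ 1352.135; standard quotas: Stonebridge 8.883, Pinehurst 5.403, Oakdale 4.578, Fernley 1.860, Ashgrove 3.788, Claybrook 2.066, Millford 10.422.
Rounding up gives 9, 6, 5, 2, 4, 3, 11 = 40 seats, so the divisor must be adjusted.
With modified divisor 1480: modified quotas Stonebridge 8.116, Pinehurst 4.936, Oakdale 4.182, Fernley 1.699, Ashgrove 3.461, Claybrook 1.887, Millford 9.522.
Rounding up: Stonebridge 9, Pinehurst 5, Oakdale 5, Fernley 2, Ashgrove 4, Claybrook 2, Millford 10 (total 37).

Stonebridge: 9, Pinehurst: 5, Oakdale: 5, Fernley: 2, Ashgrove: 4, Claybrook: 2, Millford: 10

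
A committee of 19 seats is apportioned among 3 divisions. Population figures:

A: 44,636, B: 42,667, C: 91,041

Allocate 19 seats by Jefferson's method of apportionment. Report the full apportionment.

A: 5, B: 4, C: 10

Standard divisor 178344/19 ≈ 9386.526; standard quotas: A 4.755, B 4.546, C 9.699.
Rounding down gives 4, 4, 9 = 17 seats, so the divisor must be adjusted.
With modified divisor 8700: modified quotas A 5.131, B 4.904, C 10.464.
Rounding down: A 5, B 4, C 10 (total 19).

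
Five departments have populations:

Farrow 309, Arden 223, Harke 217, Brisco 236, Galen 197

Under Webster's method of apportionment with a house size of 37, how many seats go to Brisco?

Standard divisor 1182/37 ≈ 31.946; standard quotas: Farrow 9.673, Arden 6.981, Harke 6.793, Brisco 7.387, Galen 6.167.
Rounding to the nearest integer gives Farrow 10, Arden 7, Harke 7, Brisco 7, Galen 6 — total 37, matching the house size, so no adjustment is needed.
Brisco receives 7.

7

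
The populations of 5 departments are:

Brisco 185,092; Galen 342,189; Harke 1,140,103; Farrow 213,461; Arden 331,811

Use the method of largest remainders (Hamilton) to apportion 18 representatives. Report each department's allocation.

The standard divisor is 2212656/18 ≈ 122925.333.
Standard quotas: Brisco 1.5057, Galen 2.7837, Harke 9.2748, Farrow 1.7365, Arden 2.6993.
Lower quotas: Brisco 1, Galen 2, Harke 9, Farrow 1, Arden 2 (sum 15, leaving 3 seats).
Remainders in descending order: Galen 0.7837, Farrow 0.7365, Arden 0.6993, Brisco 0.5057, Harke 0.2748.
Largest remainders: Galen, Farrow, Arden receive the extra seats.

Brisco=1, Galen=3, Harke=9, Farrow=2, Arden=3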